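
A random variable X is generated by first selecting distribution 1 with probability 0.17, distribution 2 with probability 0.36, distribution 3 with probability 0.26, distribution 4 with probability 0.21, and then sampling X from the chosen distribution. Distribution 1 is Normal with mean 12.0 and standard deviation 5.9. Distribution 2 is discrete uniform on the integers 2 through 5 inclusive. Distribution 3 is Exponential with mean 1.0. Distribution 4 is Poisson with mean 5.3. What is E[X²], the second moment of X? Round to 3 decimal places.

For each component E[X²] = Var + (mean)², giving 1: 178.81; 2: 13.5; 3: 2; 4: 33.39.
Overall E[X²] = 0.17·178.81 + 0.36·13.5 + 0.26·2 + 0.21·33.39 = 42.7896.

42.790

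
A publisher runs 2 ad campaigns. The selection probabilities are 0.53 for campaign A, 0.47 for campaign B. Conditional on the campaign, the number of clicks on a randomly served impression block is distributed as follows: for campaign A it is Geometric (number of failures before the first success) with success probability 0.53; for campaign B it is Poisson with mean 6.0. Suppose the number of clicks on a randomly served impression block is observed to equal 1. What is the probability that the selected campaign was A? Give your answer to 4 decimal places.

Likelihoods P(X=1 | ·): A: 0.2491; B: 0.0148725.
Posterior ∝ prior × likelihood. Numerator for A: 0.53·0.2491 = 0.132023.
Normalizing constant: 0.53·0.2491 + 0.47·0.0148725 = 0.139013.
P(A | observation) = 0.132023 / 0.139013 = 0.949716.

0.9497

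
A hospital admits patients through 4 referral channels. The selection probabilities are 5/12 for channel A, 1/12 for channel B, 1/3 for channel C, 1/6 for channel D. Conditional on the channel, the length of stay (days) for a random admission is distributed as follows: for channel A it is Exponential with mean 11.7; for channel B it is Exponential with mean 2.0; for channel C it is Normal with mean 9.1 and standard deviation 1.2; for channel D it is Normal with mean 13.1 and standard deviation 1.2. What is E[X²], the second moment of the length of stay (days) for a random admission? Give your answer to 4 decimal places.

For each component E[X²] = Var + (mean)², giving A: 273.78; B: 8; C: 84.25; D: 173.05.
Overall E[X²] = 0.416667·273.78 + 0.0833333·8 + 0.333333·84.25 + 0.166667·173.05 = 171.667.

171.6667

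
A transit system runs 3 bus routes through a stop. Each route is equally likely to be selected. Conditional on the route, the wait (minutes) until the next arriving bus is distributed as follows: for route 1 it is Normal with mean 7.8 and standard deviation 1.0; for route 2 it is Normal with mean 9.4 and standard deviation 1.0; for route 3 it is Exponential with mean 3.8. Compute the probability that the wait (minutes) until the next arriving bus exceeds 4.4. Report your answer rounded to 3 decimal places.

0.771

Conditional on each route, P(X > 4.4): 1: 0.999663; 2: 1; 3: 0.314147.
By total probability, P(X > 4.4) = 0.333333·0.999663 + 0.333333·1 + 0.333333·0.314147 = 0.77127.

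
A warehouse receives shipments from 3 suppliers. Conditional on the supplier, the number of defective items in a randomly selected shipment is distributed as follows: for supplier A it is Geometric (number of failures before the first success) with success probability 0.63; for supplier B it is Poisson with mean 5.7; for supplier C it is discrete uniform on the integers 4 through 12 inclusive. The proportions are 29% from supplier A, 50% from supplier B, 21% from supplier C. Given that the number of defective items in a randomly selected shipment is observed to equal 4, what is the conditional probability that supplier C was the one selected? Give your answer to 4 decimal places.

Likelihoods P(X=4 | ·): A: 0.0118072; B: 0.147167; C: 0.111111.
Posterior ∝ prior × likelihood. Numerator for C: 0.21·0.111111 = 0.0233333.
Normalizing constant: 0.29·0.0118072 + 0.5·0.147167 + 0.21·0.111111 = 0.100341.
P(C | observation) = 0.0233333 / 0.100341 = 0.232541.

0.2325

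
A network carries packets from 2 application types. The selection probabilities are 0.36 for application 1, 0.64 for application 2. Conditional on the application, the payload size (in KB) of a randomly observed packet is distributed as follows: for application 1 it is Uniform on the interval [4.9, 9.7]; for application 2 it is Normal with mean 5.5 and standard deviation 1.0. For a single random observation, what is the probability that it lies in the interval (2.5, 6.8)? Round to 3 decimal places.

0.720

Conditional on each application, P(2.5 < X < 6.8): 1: 0.395833; 2: 0.90185.
By total probability, P(2.5 < X < 6.8) = 0.36·0.395833 + 0.64·0.90185 = 0.719684.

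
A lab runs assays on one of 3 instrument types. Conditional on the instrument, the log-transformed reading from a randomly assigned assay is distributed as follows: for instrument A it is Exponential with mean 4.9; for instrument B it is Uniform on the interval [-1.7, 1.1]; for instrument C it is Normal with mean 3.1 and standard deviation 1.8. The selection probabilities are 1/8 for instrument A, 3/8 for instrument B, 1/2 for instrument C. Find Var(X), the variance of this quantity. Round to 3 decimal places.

Per component, A: μ=4.9, E[X²]=48.02; B: μ=-0.3, E[X²]=0.743333; C: μ=3.1, E[X²]=12.85.
E[X] = 0.125·4.9 + 0.375·-0.3 + 0.5·3.1 = 2.05.
E[X²] = 0.125·48.02 + 0.375·0.743333 + 0.5·12.85 = 12.7063.
Var(X) = E[X²] − (E[X])² = 12.7063 − 4.2025 = 8.50375.

8.504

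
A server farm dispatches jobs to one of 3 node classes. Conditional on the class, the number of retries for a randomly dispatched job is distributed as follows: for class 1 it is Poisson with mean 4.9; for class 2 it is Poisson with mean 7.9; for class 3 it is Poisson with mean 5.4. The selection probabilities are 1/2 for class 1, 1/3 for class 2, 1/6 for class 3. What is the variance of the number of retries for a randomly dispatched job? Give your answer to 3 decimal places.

Per component, 1: μ=4.9, E[X²]=28.91; 2: μ=7.9, E[X²]=70.31; 3: μ=5.4, E[X²]=34.56.
E[X] = 0.5·4.9 + 0.333333·7.9 + 0.166667·5.4 = 5.98333.
E[X²] = 0.5·28.91 + 0.333333·70.31 + 0.166667·34.56 = 43.6517.
Var(X) = E[X²] − (E[X])² = 43.6517 − 35.8003 = 7.85139.

7.851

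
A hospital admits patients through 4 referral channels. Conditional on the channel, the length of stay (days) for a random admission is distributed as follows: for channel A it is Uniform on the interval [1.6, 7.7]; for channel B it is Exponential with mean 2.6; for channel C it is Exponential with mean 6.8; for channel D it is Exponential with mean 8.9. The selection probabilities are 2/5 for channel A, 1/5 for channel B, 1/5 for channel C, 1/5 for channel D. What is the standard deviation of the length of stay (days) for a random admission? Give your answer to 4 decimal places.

Per component, A: μ=4.65, E[X²]=24.7233; B: μ=2.6, E[X²]=13.52; C: μ=6.8, E[X²]=92.48; D: μ=8.9, E[X²]=158.42.
E[X] = 0.4·4.65 + 0.2·2.6 + 0.2·6.8 + 0.2·8.9 = 5.52.
E[X²] = 0.4·24.7233 + 0.2·13.52 + 0.2·92.48 + 0.2·158.42 = 62.7733.
Var(X) = E[X²] − (E[X])² = 62.7733 − 30.4704 = 32.3029.
SD(X) = √32.3029 = 5.68357.

5.6836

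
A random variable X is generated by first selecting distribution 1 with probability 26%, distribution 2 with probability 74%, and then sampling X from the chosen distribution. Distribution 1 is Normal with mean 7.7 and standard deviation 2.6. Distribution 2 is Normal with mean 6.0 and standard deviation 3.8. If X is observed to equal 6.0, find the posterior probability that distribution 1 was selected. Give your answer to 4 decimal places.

0.2931

Likelihoods f(6.0 | ·): 1: 0.123909; 2: 0.104985.
Posterior ∝ prior × likelihood. Numerator for 1: 0.26·0.123909 = 0.0322164.
Normalizing constant: 0.26·0.123909 + 0.74·0.104985 = 0.109905.
P(1 | observation) = 0.0322164 / 0.109905 = 0.293129.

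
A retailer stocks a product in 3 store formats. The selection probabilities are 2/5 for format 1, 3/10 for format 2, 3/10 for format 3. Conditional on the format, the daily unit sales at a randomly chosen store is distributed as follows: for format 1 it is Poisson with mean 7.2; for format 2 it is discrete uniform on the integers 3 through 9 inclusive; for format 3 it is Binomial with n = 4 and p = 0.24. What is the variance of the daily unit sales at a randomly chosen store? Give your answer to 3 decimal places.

11.430

Per component, 1: μ=7.2, E[X²]=59.04; 2: μ=6, E[X²]=40; 3: μ=0.96, E[X²]=1.6512.
E[X] = 0.4·7.2 + 0.3·6 + 0.3·0.96 = 4.968.
E[X²] = 0.4·59.04 + 0.3·40 + 0.3·1.6512 = 36.1114.
Var(X) = E[X²] − (E[X])² = 36.1114 − 24.681 = 11.4303.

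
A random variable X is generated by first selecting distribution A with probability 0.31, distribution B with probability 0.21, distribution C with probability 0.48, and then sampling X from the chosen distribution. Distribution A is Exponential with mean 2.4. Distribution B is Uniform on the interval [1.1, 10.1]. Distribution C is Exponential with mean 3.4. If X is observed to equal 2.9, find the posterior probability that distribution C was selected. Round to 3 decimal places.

0.493

Likelihoods f(2.9 | ·): A: 0.124456; B: 0.111111; C: 0.125341.
Posterior ∝ prior × likelihood. Numerator for C: 0.48·0.125341 = 0.0601637.
Normalizing constant: 0.31·0.124456 + 0.21·0.111111 + 0.48·0.125341 = 0.122078.
P(C | observation) = 0.0601637 / 0.122078 = 0.492828.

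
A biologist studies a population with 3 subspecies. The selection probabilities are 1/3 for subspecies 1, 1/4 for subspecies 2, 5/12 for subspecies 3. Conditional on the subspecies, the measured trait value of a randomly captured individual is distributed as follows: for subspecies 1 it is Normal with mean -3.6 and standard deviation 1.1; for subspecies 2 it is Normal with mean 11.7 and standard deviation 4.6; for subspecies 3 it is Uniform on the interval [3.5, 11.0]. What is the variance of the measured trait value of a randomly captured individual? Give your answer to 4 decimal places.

45.5671

Per component, 1: μ=-3.6, E[X²]=14.17; 2: μ=11.7, E[X²]=158.05; 3: μ=7.25, E[X²]=57.25.
E[X] = 0.333333·-3.6 + 0.25·11.7 + 0.416667·7.25 = 4.74583.
E[X²] = 0.333333·14.17 + 0.25·158.05 + 0.416667·57.25 = 68.09.
Var(X) = E[X²] − (E[X])² = 68.09 − 22.5229 = 45.5671.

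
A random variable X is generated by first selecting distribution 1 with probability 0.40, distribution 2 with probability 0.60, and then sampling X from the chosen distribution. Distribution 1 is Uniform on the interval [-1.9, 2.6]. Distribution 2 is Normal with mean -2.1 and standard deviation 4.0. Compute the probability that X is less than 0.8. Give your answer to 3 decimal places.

Conditional on each component, P(X < 0.8): 1: 0.6; 2: 0.765774.
By total probability, P(X < 0.8) = 0.4·0.6 + 0.6·0.765774 = 0.699464.

0.699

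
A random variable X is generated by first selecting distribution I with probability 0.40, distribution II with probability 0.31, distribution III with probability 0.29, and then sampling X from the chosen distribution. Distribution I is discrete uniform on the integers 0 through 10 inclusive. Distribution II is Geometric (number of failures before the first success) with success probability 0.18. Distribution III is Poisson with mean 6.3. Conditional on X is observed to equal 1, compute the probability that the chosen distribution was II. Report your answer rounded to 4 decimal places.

0.5353

Likelihoods P(X=1 | ·): I: 0.0909091; II: 0.1476; III: 0.0115687.
Posterior ∝ prior × likelihood. Numerator for II: 0.31·0.1476 = 0.045756.
Normalizing constant: 0.4·0.0909091 + 0.31·0.1476 + 0.29·0.0115687 = 0.0854746.
P(II | observation) = 0.045756 / 0.0854746 = 0.535317.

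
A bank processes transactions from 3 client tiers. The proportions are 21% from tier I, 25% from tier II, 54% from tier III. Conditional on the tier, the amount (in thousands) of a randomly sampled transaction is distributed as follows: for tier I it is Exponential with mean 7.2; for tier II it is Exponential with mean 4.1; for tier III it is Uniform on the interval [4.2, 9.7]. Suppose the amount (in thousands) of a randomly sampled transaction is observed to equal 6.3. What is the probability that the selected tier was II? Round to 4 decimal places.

Likelihoods f(6.3 | ·): I: 0.0578975; II: 0.0524669; III: 0.181818.
Posterior ∝ prior × likelihood. Numerator for II: 0.25·0.0524669 = 0.0131167.
Normalizing constant: 0.21·0.0578975 + 0.25·0.0524669 + 0.54·0.181818 = 0.123457.
P(II | observation) = 0.0131167 / 0.123457 = 0.106245.

0.1062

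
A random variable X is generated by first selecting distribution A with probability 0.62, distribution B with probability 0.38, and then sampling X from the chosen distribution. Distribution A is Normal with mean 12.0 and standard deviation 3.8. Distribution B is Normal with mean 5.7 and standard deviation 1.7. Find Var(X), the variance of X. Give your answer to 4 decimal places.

19.4020

Per component, A: μ=12, E[X²]=158.44; B: μ=5.7, E[X²]=35.38.
E[X] = 0.62·12 + 0.38·5.7 = 9.606.
E[X²] = 0.62·158.44 + 0.38·35.38 = 111.677.
Var(X) = E[X²] − (E[X])² = 111.677 − 92.2752 = 19.402.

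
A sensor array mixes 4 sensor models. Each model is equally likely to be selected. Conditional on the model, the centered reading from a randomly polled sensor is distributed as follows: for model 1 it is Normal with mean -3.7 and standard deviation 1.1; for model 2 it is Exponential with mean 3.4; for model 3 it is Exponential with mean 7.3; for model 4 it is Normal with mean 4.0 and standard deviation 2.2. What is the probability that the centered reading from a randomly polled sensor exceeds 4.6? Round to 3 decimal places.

Conditional on each model, P(X > 4.6): 1: 2.25375e-14; 2: 0.258479; 3: 0.532519; 4: 0.392531.
By total probability, P(X > 4.6) = 0.25·2.25375e-14 + 0.25·0.258479 + 0.25·0.532519 + 0.25·0.392531 = 0.295882.

0.296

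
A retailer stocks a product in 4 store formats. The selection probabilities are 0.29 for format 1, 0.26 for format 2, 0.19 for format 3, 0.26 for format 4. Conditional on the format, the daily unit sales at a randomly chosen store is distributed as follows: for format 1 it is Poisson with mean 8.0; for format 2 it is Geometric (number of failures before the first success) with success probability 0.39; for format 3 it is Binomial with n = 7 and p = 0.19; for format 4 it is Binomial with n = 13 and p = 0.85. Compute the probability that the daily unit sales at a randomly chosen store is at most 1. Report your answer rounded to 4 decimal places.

Conditional on each format, P(X ≤ 1): 1: 0.00301916; 2: 0.6279; 3: 0.604399; 4: 1.45316e-09.
By total probability, P(X ≤ 1) = 0.29·0.00301916 + 0.26·0.6279 + 0.19·0.604399 + 0.26·1.45316e-09 = 0.278965.

0.2790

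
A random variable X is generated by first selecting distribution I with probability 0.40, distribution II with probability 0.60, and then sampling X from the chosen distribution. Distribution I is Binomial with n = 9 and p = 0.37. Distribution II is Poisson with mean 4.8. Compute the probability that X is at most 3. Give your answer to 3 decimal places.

Conditional on each component, P(X ≤ 3): I: 0.558427; II: 0.29423.
By total probability, P(X ≤ 3) = 0.4·0.558427 + 0.6·0.29423 = 0.399909.

0.400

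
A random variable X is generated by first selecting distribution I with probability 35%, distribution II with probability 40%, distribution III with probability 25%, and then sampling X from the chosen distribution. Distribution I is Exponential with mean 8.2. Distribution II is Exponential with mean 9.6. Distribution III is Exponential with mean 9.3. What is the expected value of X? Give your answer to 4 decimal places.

Component means — I: 8.2; II: 9.6; III: 9.3.
E[X] = 0.35·8.2 + 0.4·9.6 + 0.25·9.3 = 9.035.

9.0350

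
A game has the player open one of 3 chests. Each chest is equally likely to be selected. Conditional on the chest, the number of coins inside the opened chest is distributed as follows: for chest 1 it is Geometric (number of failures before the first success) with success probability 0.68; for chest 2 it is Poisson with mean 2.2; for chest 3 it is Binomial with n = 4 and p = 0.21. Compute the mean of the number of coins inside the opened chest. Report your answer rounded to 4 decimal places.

Component means — 1: 0.470588; 2: 2.2; 3: 0.84.
E[X] = 0.333333·0.470588 + 0.333333·2.2 + 0.333333·0.84 = 1.1702.

1.1702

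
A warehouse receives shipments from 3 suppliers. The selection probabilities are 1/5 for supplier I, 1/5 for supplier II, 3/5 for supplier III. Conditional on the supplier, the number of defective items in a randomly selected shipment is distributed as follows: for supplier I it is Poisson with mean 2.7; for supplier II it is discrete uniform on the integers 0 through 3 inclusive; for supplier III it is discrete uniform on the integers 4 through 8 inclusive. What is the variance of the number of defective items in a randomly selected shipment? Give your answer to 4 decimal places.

5.7844

Per component, I: μ=2.7, E[X²]=9.99; II: μ=1.5, E[X²]=3.5; III: μ=6, E[X²]=38.
E[X] = 0.2·2.7 + 0.2·1.5 + 0.6·6 = 4.44.
E[X²] = 0.2·9.99 + 0.2·3.5 + 0.6·38 = 25.498.
Var(X) = E[X²] − (E[X])² = 25.498 − 19.7136 = 5.7844.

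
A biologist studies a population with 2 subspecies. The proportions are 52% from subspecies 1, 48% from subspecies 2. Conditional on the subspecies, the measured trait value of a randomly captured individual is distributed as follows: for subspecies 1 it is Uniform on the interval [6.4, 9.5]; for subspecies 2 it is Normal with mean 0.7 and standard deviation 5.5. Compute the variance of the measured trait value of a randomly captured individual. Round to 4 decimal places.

28.0560

Per component, 1: μ=7.95, E[X²]=64.0033; 2: μ=0.7, E[X²]=30.74.
E[X] = 0.52·7.95 + 0.48·0.7 = 4.47.
E[X²] = 0.52·64.0033 + 0.48·30.74 = 48.0369.
Var(X) = E[X²] − (E[X])² = 48.0369 − 19.9809 = 28.056.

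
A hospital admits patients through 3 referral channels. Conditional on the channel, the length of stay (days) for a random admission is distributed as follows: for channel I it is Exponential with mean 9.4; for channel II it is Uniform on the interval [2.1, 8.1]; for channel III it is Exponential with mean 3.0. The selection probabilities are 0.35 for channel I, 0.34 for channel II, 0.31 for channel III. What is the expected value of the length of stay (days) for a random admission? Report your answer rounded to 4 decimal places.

5.9540

Component means — I: 9.4; II: 5.1; III: 3.
E[X] = 0.35·9.4 + 0.34·5.1 + 0.31·3 = 5.954.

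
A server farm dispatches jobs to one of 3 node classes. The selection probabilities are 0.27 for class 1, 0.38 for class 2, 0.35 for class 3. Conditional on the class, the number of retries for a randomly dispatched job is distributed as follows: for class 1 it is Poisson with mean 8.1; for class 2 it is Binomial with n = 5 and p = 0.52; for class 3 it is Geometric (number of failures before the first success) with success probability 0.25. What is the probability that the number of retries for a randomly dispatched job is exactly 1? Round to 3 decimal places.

0.119

Conditional on each class, P(X = 1): 1: 0.00245867; 2: 0.138019; 3: 0.1875.
By total probability, P(X = 1) = 0.27·0.00245867 + 0.38·0.138019 + 0.35·0.1875 = 0.118736.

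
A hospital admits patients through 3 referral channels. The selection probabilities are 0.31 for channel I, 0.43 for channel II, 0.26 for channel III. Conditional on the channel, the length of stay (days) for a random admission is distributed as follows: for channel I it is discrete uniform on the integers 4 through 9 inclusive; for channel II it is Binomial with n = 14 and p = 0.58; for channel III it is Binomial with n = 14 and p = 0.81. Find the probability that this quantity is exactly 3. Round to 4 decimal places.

Conditional on each channel, P(X = 3): I: 0; II: 0.0050948; III: 2.25344e-06.
By total probability, P(X = 3) = 0.31·0 + 0.43·0.0050948 + 0.26·2.25344e-06 = 0.00219135.

0.0022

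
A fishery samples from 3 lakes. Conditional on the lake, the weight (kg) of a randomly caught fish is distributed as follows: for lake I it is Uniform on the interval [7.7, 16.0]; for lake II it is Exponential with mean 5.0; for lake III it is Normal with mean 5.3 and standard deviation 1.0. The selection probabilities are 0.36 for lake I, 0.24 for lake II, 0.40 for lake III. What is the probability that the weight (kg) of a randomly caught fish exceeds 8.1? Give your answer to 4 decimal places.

Conditional on each lake, P(X > 8.1): I: 0.951807; II: 0.197899; III: 0.00255513.
By total probability, P(X > 8.1) = 0.36·0.951807 + 0.24·0.197899 + 0.4·0.00255513 = 0.391168.

0.3912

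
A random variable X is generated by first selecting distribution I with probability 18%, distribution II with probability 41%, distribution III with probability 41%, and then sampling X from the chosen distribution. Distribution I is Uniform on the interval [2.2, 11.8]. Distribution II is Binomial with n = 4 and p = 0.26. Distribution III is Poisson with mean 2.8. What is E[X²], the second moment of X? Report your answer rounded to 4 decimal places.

For each component E[X²] = Var + (mean)², giving I: 56.68; II: 1.8512; III: 10.64.
Overall E[X²] = 0.18·56.68 + 0.41·1.8512 + 0.41·10.64 = 15.3238.

15.3238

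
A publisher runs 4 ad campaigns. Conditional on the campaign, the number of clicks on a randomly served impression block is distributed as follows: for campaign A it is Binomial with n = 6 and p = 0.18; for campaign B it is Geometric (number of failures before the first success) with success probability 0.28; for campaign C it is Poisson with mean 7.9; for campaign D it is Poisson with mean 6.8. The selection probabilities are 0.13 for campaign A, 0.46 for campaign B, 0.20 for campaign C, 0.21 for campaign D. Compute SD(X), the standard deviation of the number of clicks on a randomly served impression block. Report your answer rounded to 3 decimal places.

3.738

Per component, A: μ=1.08, E[X²]=2.052; B: μ=2.57143, E[X²]=15.7959; C: μ=7.9, E[X²]=70.31; D: μ=6.8, E[X²]=53.04.
E[X] = 0.13·1.08 + 0.46·2.57143 + 0.2·7.9 + 0.21·6.8 = 4.33126.
E[X²] = 0.13·2.052 + 0.46·15.7959 + 0.2·70.31 + 0.21·53.04 = 32.7333.
Var(X) = E[X²] − (E[X])² = 32.7333 − 18.7598 = 13.9735.
SD(X) = √13.9735 = 3.73811.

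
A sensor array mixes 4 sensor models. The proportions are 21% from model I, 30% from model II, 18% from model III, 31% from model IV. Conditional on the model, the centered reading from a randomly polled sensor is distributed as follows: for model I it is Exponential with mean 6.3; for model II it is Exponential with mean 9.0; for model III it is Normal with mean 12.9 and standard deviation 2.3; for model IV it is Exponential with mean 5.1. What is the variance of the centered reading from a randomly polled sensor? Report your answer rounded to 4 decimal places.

49.4805

Per component, I: μ=6.3, E[X²]=79.38; II: μ=9, E[X²]=162; III: μ=12.9, E[X²]=171.7; IV: μ=5.1, E[X²]=52.02.
E[X] = 0.21·6.3 + 0.3·9 + 0.18·12.9 + 0.31·5.1 = 7.926.
E[X²] = 0.21·79.38 + 0.3·162 + 0.18·171.7 + 0.31·52.02 = 112.302.
Var(X) = E[X²] − (E[X])² = 112.302 − 62.8215 = 49.4805.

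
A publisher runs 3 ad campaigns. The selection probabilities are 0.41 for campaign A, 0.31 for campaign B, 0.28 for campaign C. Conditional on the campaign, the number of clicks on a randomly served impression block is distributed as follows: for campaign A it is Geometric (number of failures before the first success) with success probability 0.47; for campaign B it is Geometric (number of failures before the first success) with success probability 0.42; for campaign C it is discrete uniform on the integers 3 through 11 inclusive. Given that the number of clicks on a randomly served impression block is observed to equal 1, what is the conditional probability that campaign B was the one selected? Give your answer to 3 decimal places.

Likelihoods P(X=1 | ·): A: 0.2491; B: 0.2436; C: 0.
Posterior ∝ prior × likelihood. Numerator for B: 0.31·0.2436 = 0.075516.
Normalizing constant: 0.41·0.2491 + 0.31·0.2436 + 0.28·0 = 0.177647.
P(B | observation) = 0.075516 / 0.177647 = 0.42509.

0.425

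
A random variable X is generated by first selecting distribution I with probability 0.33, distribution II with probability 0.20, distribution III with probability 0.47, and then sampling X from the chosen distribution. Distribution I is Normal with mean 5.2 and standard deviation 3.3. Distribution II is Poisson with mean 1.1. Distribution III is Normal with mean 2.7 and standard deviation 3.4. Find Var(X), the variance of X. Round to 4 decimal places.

11.5664

Per component, I: μ=5.2, E[X²]=37.93; II: μ=1.1, E[X²]=2.31; III: μ=2.7, E[X²]=18.85.
E[X] = 0.33·5.2 + 0.2·1.1 + 0.47·2.7 = 3.205.
E[X²] = 0.33·37.93 + 0.2·2.31 + 0.47·18.85 = 21.8384.
Var(X) = E[X²] − (E[X])² = 21.8384 − 10.272 = 11.5664.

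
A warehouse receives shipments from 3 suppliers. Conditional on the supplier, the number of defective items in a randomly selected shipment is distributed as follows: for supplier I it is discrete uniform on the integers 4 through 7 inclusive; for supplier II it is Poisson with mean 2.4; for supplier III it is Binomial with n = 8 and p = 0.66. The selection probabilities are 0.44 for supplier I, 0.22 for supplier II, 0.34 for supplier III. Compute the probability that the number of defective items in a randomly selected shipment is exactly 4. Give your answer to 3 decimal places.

Conditional on each supplier, P(X = 4): I: 0.25; II: 0.125408; III: 0.177496.
By total probability, P(X = 4) = 0.44·0.25 + 0.22·0.125408 + 0.34·0.177496 = 0.197939.

0.198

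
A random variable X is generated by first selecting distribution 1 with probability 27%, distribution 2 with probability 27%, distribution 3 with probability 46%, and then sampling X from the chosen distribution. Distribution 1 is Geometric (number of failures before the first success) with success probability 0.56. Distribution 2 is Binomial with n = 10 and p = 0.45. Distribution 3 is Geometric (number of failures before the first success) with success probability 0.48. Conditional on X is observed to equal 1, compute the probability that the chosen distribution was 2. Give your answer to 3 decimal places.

Likelihoods P(X=1 | ·): 1: 0.2464; 2: 0.0207241; 3: 0.2496.
Posterior ∝ prior × likelihood. Numerator for 2: 0.27·0.0207241 = 0.00559552.
Normalizing constant: 0.27·0.2464 + 0.27·0.0207241 + 0.46·0.2496 = 0.18694.
P(2 | observation) = 0.00559552 / 0.18694 = 0.0299322.

0.030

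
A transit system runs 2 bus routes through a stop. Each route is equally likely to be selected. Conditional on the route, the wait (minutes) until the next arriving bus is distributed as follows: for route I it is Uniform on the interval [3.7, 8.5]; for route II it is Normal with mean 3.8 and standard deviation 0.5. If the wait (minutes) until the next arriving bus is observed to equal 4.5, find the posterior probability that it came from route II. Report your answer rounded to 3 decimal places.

0.590

Likelihoods f(4.5 | ·): I: 0.208333; II: 0.299455.
Posterior ∝ prior × likelihood. Numerator for II: 0.5·0.299455 = 0.149727.
Normalizing constant: 0.5·0.208333 + 0.5·0.299455 = 0.253894.
P(II | observation) = 0.149727 / 0.253894 = 0.589724.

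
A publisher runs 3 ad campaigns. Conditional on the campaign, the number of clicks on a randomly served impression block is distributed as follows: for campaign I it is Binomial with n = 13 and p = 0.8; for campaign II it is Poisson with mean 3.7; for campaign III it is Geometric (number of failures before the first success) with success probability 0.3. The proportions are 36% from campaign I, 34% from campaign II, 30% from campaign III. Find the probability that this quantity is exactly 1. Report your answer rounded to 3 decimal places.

0.094

Conditional on each campaign, P(X = 1): I: 4.25984e-08; II: 0.091477; III: 0.21.
By total probability, P(X = 1) = 0.36·4.25984e-08 + 0.34·0.091477 + 0.3·0.21 = 0.0941022.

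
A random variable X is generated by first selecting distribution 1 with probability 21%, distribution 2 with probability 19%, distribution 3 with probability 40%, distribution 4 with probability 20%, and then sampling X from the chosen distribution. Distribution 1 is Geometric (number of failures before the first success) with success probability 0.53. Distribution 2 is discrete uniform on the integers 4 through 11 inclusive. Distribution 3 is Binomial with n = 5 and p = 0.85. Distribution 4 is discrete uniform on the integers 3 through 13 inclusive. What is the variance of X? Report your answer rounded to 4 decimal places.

10.3614

Per component, 1: μ=0.886792, E[X²]=2.45959; 2: μ=7.5, E[X²]=61.5; 3: μ=4.25, E[X²]=18.7; 4: μ=8, E[X²]=74.
E[X] = 0.21·0.886792 + 0.19·7.5 + 0.4·4.25 + 0.2·8 = 4.91123.
E[X²] = 0.21·2.45959 + 0.19·61.5 + 0.4·18.7 + 0.2·74 = 34.4815.
Var(X) = E[X²] − (E[X])² = 34.4815 − 24.1201 = 10.3614.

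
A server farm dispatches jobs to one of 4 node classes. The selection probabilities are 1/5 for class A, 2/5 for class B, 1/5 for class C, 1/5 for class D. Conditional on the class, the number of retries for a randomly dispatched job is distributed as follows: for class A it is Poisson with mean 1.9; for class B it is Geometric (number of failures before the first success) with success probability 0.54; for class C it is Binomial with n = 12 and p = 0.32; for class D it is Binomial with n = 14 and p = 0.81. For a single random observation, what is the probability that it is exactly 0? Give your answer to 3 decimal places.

Conditional on each class, P(X = 0): A: 0.149569; B: 0.54; C: 0.00977478; D: 7.99007e-11.
By total probability, P(X = 0) = 0.2·0.149569 + 0.4·0.54 + 0.2·0.00977478 + 0.2·7.99007e-11 = 0.247869.

0.248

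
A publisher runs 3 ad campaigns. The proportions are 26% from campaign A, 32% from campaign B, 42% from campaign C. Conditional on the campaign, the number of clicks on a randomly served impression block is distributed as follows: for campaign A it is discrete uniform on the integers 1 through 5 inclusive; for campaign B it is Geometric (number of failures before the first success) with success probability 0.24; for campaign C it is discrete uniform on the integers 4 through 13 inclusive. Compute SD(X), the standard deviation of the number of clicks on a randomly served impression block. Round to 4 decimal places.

3.9161

Per component, A: μ=3, E[X²]=11; B: μ=3.16667, E[X²]=23.2222; C: μ=8.5, E[X²]=80.5.
E[X] = 0.26·3 + 0.32·3.16667 + 0.42·8.5 = 5.36333.
E[X²] = 0.26·11 + 0.32·23.2222 + 0.42·80.5 = 44.1011.
Var(X) = E[X²] − (E[X])² = 44.1011 − 28.7653 = 15.3358.
SD(X) = √15.3358 = 3.91609.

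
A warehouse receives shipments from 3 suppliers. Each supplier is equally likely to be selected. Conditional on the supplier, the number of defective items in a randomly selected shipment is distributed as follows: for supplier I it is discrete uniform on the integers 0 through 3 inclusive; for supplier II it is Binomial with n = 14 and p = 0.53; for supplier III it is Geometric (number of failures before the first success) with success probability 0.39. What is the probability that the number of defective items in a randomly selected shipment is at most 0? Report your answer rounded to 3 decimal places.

0.213

Conditional on each supplier, P(X ≤ 0): I: 0.25; II: 2.56667e-05; III: 0.39.
By total probability, P(X ≤ 0) = 0.333333·0.25 + 0.333333·2.56667e-05 + 0.333333·0.39 = 0.213342.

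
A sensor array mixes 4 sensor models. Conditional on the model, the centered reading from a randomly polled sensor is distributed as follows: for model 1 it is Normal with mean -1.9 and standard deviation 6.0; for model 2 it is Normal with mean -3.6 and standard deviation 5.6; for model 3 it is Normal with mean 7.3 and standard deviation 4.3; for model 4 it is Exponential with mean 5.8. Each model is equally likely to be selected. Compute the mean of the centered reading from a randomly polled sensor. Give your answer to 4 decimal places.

1.9000

Component means — 1: -1.9; 2: -3.6; 3: 7.3; 4: 5.8.
E[X] = 0.25·-1.9 + 0.25·-3.6 + 0.25·7.3 + 0.25·5.8 = 1.9.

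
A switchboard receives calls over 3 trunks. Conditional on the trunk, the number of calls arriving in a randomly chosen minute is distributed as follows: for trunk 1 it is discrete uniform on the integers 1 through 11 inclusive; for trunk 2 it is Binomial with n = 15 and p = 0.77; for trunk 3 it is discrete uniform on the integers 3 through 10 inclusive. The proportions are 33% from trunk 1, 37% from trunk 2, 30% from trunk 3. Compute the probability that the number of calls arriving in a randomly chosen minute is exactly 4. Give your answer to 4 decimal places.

0.0675

Conditional on each trunk, P(X = 4): 1: 0.0909091; 2: 4.57195e-05; 3: 0.125.
By total probability, P(X = 4) = 0.33·0.0909091 + 0.37·4.57195e-05 + 0.3·0.125 = 0.0675169.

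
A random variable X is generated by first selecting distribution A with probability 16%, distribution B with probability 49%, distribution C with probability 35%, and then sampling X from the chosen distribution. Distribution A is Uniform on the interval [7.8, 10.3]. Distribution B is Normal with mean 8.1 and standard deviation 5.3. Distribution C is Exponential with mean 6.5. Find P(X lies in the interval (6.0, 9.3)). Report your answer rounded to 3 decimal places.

Conditional on each component, P(6.0 < X < 9.3): A: 0.6; B: 0.243592; C: 0.15817.
By total probability, P(6.0 < X < 9.3) = 0.16·0.6 + 0.49·0.243592 + 0.35·0.15817 = 0.270719.

0.271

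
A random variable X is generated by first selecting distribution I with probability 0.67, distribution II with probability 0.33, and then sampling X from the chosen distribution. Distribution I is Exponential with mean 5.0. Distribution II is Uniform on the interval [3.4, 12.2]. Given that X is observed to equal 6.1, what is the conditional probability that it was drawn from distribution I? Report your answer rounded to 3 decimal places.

0.513

Likelihoods f(6.1 | ·): I: 0.059046; II: 0.113636.
Posterior ∝ prior × likelihood. Numerator for I: 0.67·0.059046 = 0.0395608.
Normalizing constant: 0.67·0.059046 + 0.33·0.113636 = 0.0770608.
P(I | observation) = 0.0395608 / 0.0770608 = 0.513372.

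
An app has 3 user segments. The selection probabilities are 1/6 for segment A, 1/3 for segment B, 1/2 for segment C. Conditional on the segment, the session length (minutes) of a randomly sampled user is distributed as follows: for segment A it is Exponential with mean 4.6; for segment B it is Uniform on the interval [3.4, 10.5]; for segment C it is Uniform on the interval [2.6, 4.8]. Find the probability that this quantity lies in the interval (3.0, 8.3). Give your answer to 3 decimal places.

Conditional on each segment, P(3.0 < X < 8.3): A: 0.35633; B: 0.690141; C: 0.818182.
By total probability, P(3.0 < X < 8.3) = 0.166667·0.35633 + 0.333333·0.690141 + 0.5·0.818182 = 0.698526.

0.699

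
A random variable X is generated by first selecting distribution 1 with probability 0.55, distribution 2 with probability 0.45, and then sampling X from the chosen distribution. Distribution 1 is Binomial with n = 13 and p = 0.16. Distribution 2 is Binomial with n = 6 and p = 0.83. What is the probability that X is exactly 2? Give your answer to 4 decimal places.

0.1652

Conditional on each component, P(X = 2): 1: 0.293364; 2: 0.00863064.
By total probability, P(X = 2) = 0.55·0.293364 + 0.45·0.00863064 = 0.165234.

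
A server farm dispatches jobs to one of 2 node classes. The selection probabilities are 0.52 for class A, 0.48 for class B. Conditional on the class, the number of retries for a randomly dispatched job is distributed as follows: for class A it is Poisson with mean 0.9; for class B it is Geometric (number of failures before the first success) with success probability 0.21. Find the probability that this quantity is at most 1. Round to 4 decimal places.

0.5821

Conditional on each class, P(X ≤ 1): A: 0.772482; B: 0.3759.
By total probability, P(X ≤ 1) = 0.52·0.772482 + 0.48·0.3759 = 0.582123.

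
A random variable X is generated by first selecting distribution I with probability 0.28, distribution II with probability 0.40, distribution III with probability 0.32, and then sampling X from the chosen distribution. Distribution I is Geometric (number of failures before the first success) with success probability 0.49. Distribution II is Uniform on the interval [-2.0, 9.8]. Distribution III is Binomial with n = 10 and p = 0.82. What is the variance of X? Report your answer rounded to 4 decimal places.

13.5831

Per component, I: μ=1.04082, E[X²]=3.20741; II: μ=3.9, E[X²]=26.8133; III: μ=8.2, E[X²]=68.716.
E[X] = 0.28·1.04082 + 0.4·3.9 + 0.32·8.2 = 4.47543.
E[X²] = 0.28·3.20741 + 0.4·26.8133 + 0.32·68.716 = 33.6125.
Var(X) = E[X²] − (E[X])² = 33.6125 − 20.0295 = 13.5831.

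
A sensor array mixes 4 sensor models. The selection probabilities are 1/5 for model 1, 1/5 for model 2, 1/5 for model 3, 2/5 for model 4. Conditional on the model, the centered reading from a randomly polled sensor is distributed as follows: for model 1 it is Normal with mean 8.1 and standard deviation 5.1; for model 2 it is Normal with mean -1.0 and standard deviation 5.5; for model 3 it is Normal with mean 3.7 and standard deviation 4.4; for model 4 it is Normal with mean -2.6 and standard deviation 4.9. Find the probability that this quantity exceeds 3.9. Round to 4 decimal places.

0.3296

Conditional on each model, P(X > 3.9): 1: 0.794897; 2: 0.186489; 3: 0.481873; 4: 0.092332.
By total probability, P(X > 3.9) = 0.2·0.794897 + 0.2·0.186489 + 0.2·0.481873 + 0.4·0.092332 = 0.329584.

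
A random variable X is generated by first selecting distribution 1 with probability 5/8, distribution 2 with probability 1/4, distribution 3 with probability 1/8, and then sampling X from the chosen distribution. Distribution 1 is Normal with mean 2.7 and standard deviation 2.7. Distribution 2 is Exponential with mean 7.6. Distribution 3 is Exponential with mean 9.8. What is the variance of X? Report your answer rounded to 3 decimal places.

38.842

Per component, 1: μ=2.7, E[X²]=14.58; 2: μ=7.6, E[X²]=115.52; 3: μ=9.8, E[X²]=192.08.
E[X] = 0.625·2.7 + 0.25·7.6 + 0.125·9.8 = 4.8125.
E[X²] = 0.625·14.58 + 0.25·115.52 + 0.125·192.08 = 62.0025.
Var(X) = E[X²] − (E[X])² = 62.0025 − 23.1602 = 38.8423.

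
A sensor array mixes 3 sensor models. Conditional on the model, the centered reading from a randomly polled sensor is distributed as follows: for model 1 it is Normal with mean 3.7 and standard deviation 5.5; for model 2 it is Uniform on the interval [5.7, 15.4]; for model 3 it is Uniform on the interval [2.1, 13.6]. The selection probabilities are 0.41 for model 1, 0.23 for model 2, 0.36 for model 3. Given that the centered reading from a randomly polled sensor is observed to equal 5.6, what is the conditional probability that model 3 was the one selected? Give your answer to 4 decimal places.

0.5277

Likelihoods f(5.6 | ·): 1: 0.0683334; 2: 0; 3: 0.0869565.
Posterior ∝ prior × likelihood. Numerator for 3: 0.36·0.0869565 = 0.0313043.
Normalizing constant: 0.41·0.0683334 + 0.23·0 + 0.36·0.0869565 = 0.0593211.
P(3 | observation) = 0.0313043 / 0.0593211 = 0.527711.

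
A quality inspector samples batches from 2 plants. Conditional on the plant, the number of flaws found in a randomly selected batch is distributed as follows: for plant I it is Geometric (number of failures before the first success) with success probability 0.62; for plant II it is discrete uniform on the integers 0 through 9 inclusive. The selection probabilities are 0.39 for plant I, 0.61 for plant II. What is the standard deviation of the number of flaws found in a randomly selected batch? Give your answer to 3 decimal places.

Per component, I: μ=0.612903, E[X²]=1.3642; II: μ=4.5, E[X²]=28.5.
E[X] = 0.39·0.612903 + 0.61·4.5 = 2.98403.
E[X²] = 0.39·1.3642 + 0.61·28.5 = 17.917.
Var(X) = E[X²] − (E[X])² = 17.917 − 8.90445 = 9.01259.
SD(X) = √9.01259 = 3.0021.

3.002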